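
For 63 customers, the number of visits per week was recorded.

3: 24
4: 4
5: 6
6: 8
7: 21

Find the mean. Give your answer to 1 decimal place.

5.0

Values: 3, 4, 5, 6, 7
Σfx = 24×3 + 4×4 + 6×5 + 8×6 + 21×7 = 313
n = Σf = 63
Mean = 313 / 63 = 4.9683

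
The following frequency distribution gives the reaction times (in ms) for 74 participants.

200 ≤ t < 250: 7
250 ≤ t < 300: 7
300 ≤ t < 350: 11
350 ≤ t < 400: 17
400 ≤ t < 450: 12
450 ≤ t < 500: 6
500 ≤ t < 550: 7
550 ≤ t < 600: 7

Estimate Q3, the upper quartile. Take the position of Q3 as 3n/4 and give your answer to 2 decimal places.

Cumulative frequencies: 7, 14, 25, 42, 54, 60, 67, 74
n = 74; position = 3n/4 = 55.5.
This falls in the class 450 ≤ t < 500: L = 450, F = 54, f = 6, h = 50.
Upper quartile ≈ 450 + ((55.5 − 54) / 6) × 50 = 462.5000

462.50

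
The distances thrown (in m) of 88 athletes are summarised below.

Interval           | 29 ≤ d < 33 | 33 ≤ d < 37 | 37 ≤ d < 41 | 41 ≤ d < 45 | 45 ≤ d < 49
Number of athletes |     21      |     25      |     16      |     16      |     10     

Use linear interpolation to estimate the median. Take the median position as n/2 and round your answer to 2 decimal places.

Cumulative frequencies: 21, 46, 62, 78, 88
n = 88; position = n/2 = 44.
This falls in the class 33 ≤ d < 37: L = 33, F = 21, f = 25, h = 4.
Median ≈ 33 + ((44 − 21) / 25) × 4 = 36.6800

36.68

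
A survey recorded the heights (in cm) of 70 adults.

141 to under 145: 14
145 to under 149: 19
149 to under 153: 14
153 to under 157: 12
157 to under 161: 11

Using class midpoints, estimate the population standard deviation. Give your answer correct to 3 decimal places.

5.421

Midpoints: 143, 147, 151, 155, 159
n = 70, Σfm = 10518, mean = 150.2571
Σfm² = 1582462
Σf(m − x̄)² = Σfm² − (Σfm)²/n = 1582462 − 10518²/70 = 2057.3714
Population variance = 2057.3714 / 70 = 29.3910
Standard deviation = √29.3910 = 5.4213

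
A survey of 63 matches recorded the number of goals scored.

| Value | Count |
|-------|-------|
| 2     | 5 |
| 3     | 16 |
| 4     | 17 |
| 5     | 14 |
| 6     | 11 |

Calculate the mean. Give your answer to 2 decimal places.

4.16

Values: 2, 3, 4, 5, 6
Σfx = 5×2 + 16×3 + 17×4 + 14×5 + 11×6 = 262
n = Σf = 63
Mean = 262 / 63 = 4.1587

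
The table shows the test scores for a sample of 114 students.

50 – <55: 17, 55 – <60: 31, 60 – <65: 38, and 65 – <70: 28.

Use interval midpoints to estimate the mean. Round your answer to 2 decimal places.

Midpoints: 52.5, 57.5, 62.5, 67.5
Σfm = 17×52.5 + 31×57.5 + 38×62.5 + 28×67.5 = 6940
n = Σf = 114
Mean = 6940 / 114 = 60.8772

60.88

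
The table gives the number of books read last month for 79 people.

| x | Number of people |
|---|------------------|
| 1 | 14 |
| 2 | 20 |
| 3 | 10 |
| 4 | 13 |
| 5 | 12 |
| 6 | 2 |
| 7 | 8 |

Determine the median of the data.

3

Cumulative frequencies: 14, 34, 44, 57, 69, 71, 79
n = 79, so the median is the value in position (n+1)/2 = 40.
Position 40 falls at value 3.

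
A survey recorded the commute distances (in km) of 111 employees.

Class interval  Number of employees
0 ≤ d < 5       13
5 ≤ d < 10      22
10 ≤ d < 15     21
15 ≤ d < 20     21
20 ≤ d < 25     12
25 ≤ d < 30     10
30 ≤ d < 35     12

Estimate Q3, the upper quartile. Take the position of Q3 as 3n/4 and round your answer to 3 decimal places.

22.604

Cumulative frequencies: 13, 35, 56, 77, 89, 99, 111
n = 111; position = 3n/4 = 83.25.
This falls in the class 20 ≤ d < 25: L = 20, F = 77, f = 12, h = 5.
Upper quartile ≈ 20 + ((83.25 − 77) / 12) × 5 = 22.6042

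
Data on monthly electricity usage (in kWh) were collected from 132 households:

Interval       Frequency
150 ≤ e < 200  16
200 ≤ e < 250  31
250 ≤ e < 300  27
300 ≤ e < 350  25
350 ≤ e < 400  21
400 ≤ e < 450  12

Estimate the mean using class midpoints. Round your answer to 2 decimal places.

290.15

Midpoints: 175, 225, 275, 325, 375, 425
Σfm = 16×175 + 31×225 + 27×275 + 25×325 + 21×375 + 12×425 = 38300
n = Σf = 132
Mean = 38300 / 132 = 290.1515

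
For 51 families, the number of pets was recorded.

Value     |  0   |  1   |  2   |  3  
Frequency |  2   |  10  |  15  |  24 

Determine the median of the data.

Cumulative frequencies: 2, 12, 27, 51
n = 51, so the median is the value in position (n+1)/2 = 26.
Position 26 falls at value 2.

2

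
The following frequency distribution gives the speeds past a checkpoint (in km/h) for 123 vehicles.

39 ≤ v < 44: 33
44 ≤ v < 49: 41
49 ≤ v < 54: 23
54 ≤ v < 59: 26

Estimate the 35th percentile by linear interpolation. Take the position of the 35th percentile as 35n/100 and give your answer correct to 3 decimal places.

Cumulative frequencies: 33, 74, 97, 123
n = 123; position = 35n/100 = 43.05.
This falls in the class 44 ≤ v < 49: L = 44, F = 33, f = 41, h = 5.
35th percentile ≈ 44 + ((43.05 − 33) / 41) × 5 = 45.2256

45.226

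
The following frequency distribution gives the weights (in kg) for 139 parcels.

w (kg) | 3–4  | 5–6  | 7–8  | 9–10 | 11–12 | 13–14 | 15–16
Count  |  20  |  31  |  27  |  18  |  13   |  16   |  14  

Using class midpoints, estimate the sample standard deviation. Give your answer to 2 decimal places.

Midpoints: 3.5, 5.5, 7.5, 9.5, 11.5, 13.5, 15.5
n = 139, Σfm = 1196.5, mean = 8.6079
Σfm² = 12324.75
Σf(m − x̄)² = Σfm² − (Σfm)²/n = 12324.75 − 1196.5²/139 = 2025.3813
Sample variance = 2025.3813 / 138 = 14.6767
Standard deviation = √14.6767 = 3.8310

3.83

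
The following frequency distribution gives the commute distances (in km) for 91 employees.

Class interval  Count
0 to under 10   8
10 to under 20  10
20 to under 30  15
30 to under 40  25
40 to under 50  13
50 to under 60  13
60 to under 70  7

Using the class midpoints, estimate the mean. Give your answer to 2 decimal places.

Midpoints: 5, 15, 25, 35, 45, 55, 65
Σfm = 8×5 + 10×15 + 15×25 + 25×35 + 13×45 + 13×55 + 7×65 = 3195
n = Σf = 91
Mean = 3195 / 91 = 35.1099

35.11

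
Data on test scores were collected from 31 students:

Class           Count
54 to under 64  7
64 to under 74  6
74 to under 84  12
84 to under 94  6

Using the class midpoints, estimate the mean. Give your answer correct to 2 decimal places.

Midpoints: 59, 69, 79, 89
Σfm = 7×59 + 6×69 + 12×79 + 6×89 = 2309
n = Σf = 31
Mean = 2309 / 31 = 74.4839

74.48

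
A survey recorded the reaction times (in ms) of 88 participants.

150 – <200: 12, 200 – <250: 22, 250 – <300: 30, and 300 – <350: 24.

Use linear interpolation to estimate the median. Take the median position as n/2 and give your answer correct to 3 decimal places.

Cumulative frequencies: 12, 34, 64, 88
n = 88; position = n/2 = 44.
This falls in the class 250 – <300: L = 250, F = 34, f = 30, h = 50.
Median ≈ 250 + ((44 − 34) / 30) × 50 = 266.6667

266.667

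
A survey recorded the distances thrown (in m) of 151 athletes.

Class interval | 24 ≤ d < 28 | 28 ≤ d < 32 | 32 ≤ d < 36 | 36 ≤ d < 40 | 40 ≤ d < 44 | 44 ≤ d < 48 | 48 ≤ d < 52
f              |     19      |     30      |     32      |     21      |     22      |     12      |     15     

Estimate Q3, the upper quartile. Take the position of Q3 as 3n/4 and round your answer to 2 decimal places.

42.05

Cumulative frequencies: 19, 49, 81, 102, 124, 136, 151
n = 151; position = 3n/4 = 113.25.
This falls in the class 40 ≤ d < 44: L = 40, F = 102, f = 22, h = 4.
Upper quartile ≈ 40 + ((113.25 − 102) / 22) × 4 = 42.0455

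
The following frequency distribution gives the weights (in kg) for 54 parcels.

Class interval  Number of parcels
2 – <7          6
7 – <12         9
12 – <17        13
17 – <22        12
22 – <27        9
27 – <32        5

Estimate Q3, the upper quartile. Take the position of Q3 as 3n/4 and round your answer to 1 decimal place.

Cumulative frequencies: 6, 15, 28, 40, 49, 54
n = 54; position = 3n/4 = 40.5.
This falls in the class 22 – <27: L = 22, F = 40, f = 9, h = 5.
Upper quartile ≈ 22 + ((40.5 − 40) / 9) × 5 = 22.2778

22.3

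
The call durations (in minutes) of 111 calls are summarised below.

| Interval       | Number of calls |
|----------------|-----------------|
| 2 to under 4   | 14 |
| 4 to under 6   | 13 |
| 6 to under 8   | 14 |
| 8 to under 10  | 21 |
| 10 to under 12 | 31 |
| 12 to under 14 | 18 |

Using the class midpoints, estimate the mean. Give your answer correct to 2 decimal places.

8.73

Midpoints: 3, 5, 7, 9, 11, 13
Σfm = 14×3 + 13×5 + 14×7 + 21×9 + 31×11 + 18×13 = 969
n = Σf = 111
Mean = 969 / 111 = 8.7297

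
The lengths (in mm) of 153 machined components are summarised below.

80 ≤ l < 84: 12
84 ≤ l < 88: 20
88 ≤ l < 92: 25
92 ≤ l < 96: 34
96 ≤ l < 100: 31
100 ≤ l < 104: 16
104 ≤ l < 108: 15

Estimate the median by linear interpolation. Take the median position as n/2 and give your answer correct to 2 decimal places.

94.29

Cumulative frequencies: 12, 32, 57, 91, 122, 138, 153
n = 153; position = n/2 = 76.5.
This falls in the class 92 ≤ l < 96: L = 92, F = 57, f = 34, h = 4.
Median ≈ 92 + ((76.5 − 57) / 34) × 4 = 94.2941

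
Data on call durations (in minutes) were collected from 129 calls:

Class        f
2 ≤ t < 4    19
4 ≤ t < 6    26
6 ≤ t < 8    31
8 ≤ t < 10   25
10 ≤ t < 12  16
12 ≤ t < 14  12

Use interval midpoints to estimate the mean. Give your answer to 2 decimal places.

7.45

Midpoints: 3, 5, 7, 9, 11, 13
Σfm = 19×3 + 26×5 + 31×7 + 25×9 + 16×11 + 12×13 = 961
n = Σf = 129
Mean = 961 / 129 = 7.4496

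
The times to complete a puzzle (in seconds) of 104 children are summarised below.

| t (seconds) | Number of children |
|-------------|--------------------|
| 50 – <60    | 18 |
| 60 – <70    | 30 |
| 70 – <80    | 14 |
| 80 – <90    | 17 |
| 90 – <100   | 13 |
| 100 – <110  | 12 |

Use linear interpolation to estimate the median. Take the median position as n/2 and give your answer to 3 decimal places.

Cumulative frequencies: 18, 48, 62, 79, 92, 104
n = 104; position = n/2 = 52.
This falls in the class 70 – <80: L = 70, F = 48, f = 14, h = 10.
Median ≈ 70 + ((52 − 48) / 14) × 10 = 72.8571

72.857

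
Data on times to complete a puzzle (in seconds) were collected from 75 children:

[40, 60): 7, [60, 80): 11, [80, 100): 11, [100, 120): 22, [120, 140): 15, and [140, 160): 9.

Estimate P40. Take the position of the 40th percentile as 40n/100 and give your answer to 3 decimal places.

100.909

Cumulative frequencies: 7, 18, 29, 51, 66, 75
n = 75; position = 40n/100 = 30.
This falls in the class [100, 120): L = 100, F = 29, f = 22, h = 20.
40th percentile ≈ 100 + ((30 − 29) / 22) × 20 = 100.9091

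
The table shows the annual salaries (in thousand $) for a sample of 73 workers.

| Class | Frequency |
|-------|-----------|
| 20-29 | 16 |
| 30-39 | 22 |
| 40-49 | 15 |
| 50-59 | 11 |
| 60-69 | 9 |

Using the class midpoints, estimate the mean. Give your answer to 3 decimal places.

41.075

Midpoints: 24.5, 34.5, 44.5, 54.5, 64.5
Σfm = 16×24.5 + 22×34.5 + 15×44.5 + 11×54.5 + 9×64.5 = 2998.5
n = Σf = 73
Mean = 2998.5 / 73 = 41.0753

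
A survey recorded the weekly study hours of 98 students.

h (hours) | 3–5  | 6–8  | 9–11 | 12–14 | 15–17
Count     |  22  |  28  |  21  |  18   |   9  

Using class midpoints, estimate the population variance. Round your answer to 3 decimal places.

14.398

Midpoints: 4, 7, 10, 13, 16
n = 98, Σfm = 872, mean = 8.8980
Σfm² = 9170
Σf(m − x̄)² = Σfm² − (Σfm)²/n = 9170 − 872²/98 = 1410.9796
Population variance = 1410.9796 / 98 = 14.3978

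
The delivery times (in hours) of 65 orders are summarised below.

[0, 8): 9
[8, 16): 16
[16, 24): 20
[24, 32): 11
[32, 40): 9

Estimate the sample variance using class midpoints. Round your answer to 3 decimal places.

98.615

Midpoints: 4, 12, 20, 28, 36
n = 65, Σfm = 1260, mean = 19.3846
Σfm² = 30736
Σf(m − x̄)² = Σfm² − (Σfm)²/n = 30736 − 1260²/65 = 6311.3846
Sample variance = 6311.3846 / 64 = 98.6154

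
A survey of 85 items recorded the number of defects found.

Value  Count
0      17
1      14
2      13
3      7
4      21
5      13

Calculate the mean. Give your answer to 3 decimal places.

2.471

Values: 0, 1, 2, 3, 4, 5
Σfx = 17×0 + 14×1 + 13×2 + 7×3 + 21×4 + 13×5 = 210
n = Σf = 85
Mean = 210 / 85 = 2.4706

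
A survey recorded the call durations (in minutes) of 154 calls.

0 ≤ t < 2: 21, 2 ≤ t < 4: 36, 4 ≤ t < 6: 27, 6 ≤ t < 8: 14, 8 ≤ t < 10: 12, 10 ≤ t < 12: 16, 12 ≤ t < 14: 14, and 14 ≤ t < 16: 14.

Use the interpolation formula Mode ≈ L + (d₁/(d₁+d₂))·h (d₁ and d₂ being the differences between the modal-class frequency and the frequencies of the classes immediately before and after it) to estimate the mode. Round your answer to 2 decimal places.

3.25

Modal class: 2 ≤ t < 4 (highest frequency 36).
d₁ = 36 − 21 = 15, d₂ = 36 − 27 = 9
Mode ≈ 2 + (15/(15+9)) × 2 = 2 + 1.2500 = 3.2500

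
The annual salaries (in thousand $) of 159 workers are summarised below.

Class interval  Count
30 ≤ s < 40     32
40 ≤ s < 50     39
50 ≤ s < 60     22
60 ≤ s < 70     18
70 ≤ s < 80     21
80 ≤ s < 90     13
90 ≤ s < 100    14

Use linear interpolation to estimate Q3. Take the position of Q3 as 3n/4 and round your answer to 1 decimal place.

Cumulative frequencies: 32, 71, 93, 111, 132, 145, 159
n = 159; position = 3n/4 = 119.25.
This falls in the class 70 ≤ s < 80: L = 70, F = 111, f = 21, h = 10.
Upper quartile ≈ 70 + ((119.25 − 111) / 21) × 10 = 73.9286

73.9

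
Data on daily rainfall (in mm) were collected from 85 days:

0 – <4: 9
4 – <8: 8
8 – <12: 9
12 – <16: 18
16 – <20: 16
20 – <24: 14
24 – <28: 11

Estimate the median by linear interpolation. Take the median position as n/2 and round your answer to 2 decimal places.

Cumulative frequencies: 9, 17, 26, 44, 60, 74, 85
n = 85; position = n/2 = 42.5.
This falls in the class 12 – <16: L = 12, F = 26, f = 18, h = 4.
Median ≈ 12 + ((42.5 − 26) / 18) × 4 = 15.6667

15.67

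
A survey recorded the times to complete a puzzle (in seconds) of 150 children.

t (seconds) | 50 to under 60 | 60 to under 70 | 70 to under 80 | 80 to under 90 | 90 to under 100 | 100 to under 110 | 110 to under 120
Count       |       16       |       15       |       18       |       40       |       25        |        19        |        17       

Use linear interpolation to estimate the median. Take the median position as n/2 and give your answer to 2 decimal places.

Cumulative frequencies: 16, 31, 49, 89, 114, 133, 150
n = 150; position = n/2 = 75.
This falls in the class 80 to under 90: L = 80, F = 49, f = 40, h = 10.
Median ≈ 80 + ((75 − 49) / 40) × 10 = 86.5000

86.50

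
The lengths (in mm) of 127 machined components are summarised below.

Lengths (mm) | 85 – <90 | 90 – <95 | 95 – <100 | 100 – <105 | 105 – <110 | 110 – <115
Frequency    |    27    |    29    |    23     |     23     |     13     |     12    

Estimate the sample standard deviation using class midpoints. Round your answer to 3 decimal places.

Midpoints: 87.5, 92.5, 97.5, 102.5, 107.5, 112.5
n = 127, Σfm = 12392.5, mean = 97.5787
Σfm² = 1217243.75
Σf(m − x̄)² = Σfm² − (Σfm)²/n = 1217243.75 − 12392.5²/127 = 7999.2126
Sample variance = 7999.2126 / 126 = 63.4858
Standard deviation = √63.4858 = 7.9678

7.968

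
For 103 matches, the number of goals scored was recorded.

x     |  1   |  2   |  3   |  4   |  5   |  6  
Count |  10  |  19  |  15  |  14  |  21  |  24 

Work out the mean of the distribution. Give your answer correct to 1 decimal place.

3.9

Values: 1, 2, 3, 4, 5, 6
Σfx = 10×1 + 19×2 + 15×3 + 14×4 + 21×5 + 24×6 = 398
n = Σf = 103
Mean = 398 / 103 = 3.8641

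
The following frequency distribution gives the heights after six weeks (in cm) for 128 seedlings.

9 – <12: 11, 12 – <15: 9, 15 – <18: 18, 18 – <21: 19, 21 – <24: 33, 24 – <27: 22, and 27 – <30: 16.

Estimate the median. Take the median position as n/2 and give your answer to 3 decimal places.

Cumulative frequencies: 11, 20, 38, 57, 90, 112, 128
n = 128; position = n/2 = 64.
This falls in the class 21 – <24: L = 21, F = 57, f = 33, h = 3.
Median ≈ 21 + ((64 − 57) / 33) × 3 = 21.6364

21.636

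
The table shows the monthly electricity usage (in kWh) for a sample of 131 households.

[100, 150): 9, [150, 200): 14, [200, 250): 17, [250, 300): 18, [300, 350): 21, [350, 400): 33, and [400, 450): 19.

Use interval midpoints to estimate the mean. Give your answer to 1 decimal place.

Midpoints: 125, 175, 225, 275, 325, 375, 425
Σfm = 9×125 + 14×175 + 17×225 + 18×275 + 21×325 + 33×375 + 19×425 = 39625
n = Σf = 131
Mean = 39625 / 131 = 302.4809

302.5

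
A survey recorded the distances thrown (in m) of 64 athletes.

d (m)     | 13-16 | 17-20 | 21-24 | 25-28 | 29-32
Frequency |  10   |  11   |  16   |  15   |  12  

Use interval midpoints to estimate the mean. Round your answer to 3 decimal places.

Midpoints: 14.5, 18.5, 22.5, 26.5, 30.5
Σfm = 10×14.5 + 11×18.5 + 16×22.5 + 15×26.5 + 12×30.5 = 1472
n = Σf = 64
Mean = 1472 / 64 = 23.0000

23.000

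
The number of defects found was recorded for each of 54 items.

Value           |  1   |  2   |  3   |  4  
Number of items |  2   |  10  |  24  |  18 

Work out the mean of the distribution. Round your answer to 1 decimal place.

3.1

Values: 1, 2, 3, 4
Σfx = 2×1 + 10×2 + 24×3 + 18×4 = 166
n = Σf = 54
Mean = 166 / 54 = 3.0741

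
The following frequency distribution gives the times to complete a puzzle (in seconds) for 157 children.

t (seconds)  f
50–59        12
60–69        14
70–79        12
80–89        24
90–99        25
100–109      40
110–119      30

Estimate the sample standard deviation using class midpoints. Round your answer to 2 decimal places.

Midpoints: 54.5, 64.5, 74.5, 84.5, 94.5, 104.5, 114.5
n = 157, Σfm = 14456.5, mean = 92.0796
Σfm² = 1385229.25
Σf(m − x̄)² = Σfm² − (Σfm)²/n = 1385229.25 − 14456.5²/157 = 54080.2548
Sample variance = 54080.2548 / 156 = 346.6683
Standard deviation = √346.6683 = 18.6190

18.62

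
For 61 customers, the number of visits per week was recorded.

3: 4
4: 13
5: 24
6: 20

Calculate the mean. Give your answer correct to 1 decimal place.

5.0

Values: 3, 4, 5, 6
Σfx = 4×3 + 13×4 + 24×5 + 20×6 = 304
n = Σf = 61
Mean = 304 / 61 = 4.9836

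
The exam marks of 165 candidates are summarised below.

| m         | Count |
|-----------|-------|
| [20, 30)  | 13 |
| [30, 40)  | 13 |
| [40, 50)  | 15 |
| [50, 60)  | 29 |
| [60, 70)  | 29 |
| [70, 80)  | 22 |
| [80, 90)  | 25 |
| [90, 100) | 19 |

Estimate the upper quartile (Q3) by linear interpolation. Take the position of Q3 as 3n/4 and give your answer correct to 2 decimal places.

Cumulative frequencies: 13, 26, 41, 70, 99, 121, 146, 165
n = 165; position = 3n/4 = 123.75.
This falls in the class [80, 90): L = 80, F = 121, f = 25, h = 10.
Upper quartile ≈ 80 + ((123.75 − 121) / 25) × 10 = 81.1000

81.10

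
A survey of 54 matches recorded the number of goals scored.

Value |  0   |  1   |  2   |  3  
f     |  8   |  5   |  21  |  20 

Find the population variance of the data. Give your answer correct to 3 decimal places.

Values: 0, 1, 2, 3
n = 54, Σfx = 107, mean = 1.9815
Σfx² = 269
Σf(x − x̄)² = Σfx² − (Σfx)²/n = 269 − 107²/54 = 56.9815
Population variance = 56.9815 / 54 = 1.0552

1.055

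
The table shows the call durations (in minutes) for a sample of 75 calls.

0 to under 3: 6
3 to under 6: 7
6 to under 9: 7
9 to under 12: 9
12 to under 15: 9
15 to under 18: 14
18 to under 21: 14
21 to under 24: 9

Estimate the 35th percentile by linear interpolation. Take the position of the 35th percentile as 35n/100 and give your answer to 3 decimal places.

Cumulative frequencies: 6, 13, 20, 29, 38, 52, 66, 75
n = 75; position = 35n/100 = 26.25.
This falls in the class 9 to under 12: L = 9, F = 20, f = 9, h = 3.
35th percentile ≈ 9 + ((26.25 − 20) / 9) × 3 = 11.0833

11.083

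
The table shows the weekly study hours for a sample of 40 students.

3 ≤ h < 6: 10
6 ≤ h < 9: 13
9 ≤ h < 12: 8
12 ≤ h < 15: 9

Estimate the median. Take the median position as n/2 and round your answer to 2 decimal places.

Cumulative frequencies: 10, 23, 31, 40
n = 40; position = n/2 = 20.
This falls in the class 6 ≤ h < 9: L = 6, F = 10, f = 13, h = 3.
Median ≈ 6 + ((20 − 10) / 13) × 3 = 8.3077

8.31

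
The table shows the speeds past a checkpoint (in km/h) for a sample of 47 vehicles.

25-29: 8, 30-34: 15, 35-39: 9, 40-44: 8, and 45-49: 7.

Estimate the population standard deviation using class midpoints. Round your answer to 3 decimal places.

6.575

Midpoints: 27, 32, 37, 42, 47
n = 47, Σfm = 1694, mean = 36.0426
Σfm² = 63088
Σf(m − x̄)² = Σfm² − (Σfm)²/n = 63088 − 1694²/47 = 2031.9149
Population variance = 2031.9149 / 47 = 43.2322
Standard deviation = √43.2322 = 6.5751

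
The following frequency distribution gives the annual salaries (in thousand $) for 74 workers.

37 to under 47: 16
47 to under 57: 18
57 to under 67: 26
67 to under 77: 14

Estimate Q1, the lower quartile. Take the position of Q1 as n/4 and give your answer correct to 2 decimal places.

Cumulative frequencies: 16, 34, 60, 74
n = 74; position = n/4 = 18.5.
This falls in the class 47 to under 57: L = 47, F = 16, f = 18, h = 10.
Lower quartile ≈ 47 + ((18.5 − 16) / 18) × 10 = 48.3889

48.39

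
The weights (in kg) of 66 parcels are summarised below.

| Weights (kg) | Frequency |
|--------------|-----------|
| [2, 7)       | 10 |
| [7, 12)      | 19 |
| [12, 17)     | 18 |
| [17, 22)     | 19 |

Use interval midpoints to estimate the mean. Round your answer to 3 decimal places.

12.985

Midpoints: 4.5, 9.5, 14.5, 19.5
Σfm = 10×4.5 + 19×9.5 + 18×14.5 + 19×19.5 = 857
n = Σf = 66
Mean = 857 / 66 = 12.9848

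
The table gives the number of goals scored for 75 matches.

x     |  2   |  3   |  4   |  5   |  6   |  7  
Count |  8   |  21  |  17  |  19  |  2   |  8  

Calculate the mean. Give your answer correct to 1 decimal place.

Values: 2, 3, 4, 5, 6, 7
Σfx = 8×2 + 21×3 + 17×4 + 19×5 + 2×6 + 8×7 = 310
n = Σf = 75
Mean = 310 / 75 = 4.1333

4.1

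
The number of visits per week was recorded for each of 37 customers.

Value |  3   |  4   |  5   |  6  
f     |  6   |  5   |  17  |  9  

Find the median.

Cumulative frequencies: 6, 11, 28, 37
n = 37, so the median is the value in position (n+1)/2 = 19.
Position 19 falls at value 5.

5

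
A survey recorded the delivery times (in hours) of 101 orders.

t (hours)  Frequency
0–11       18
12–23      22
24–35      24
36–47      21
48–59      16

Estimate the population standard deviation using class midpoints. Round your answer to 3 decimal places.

Midpoints: 5.5, 17.5, 29.5, 41.5, 53.5
n = 101, Σfm = 2919.5, mean = 28.9059
Σfm² = 110131.25
Σf(m − x̄)² = Σfm² − (Σfm)²/n = 110131.25 − 2919.5²/101 = 25740.3564
Population variance = 25740.3564 / 101 = 254.8550
Standard deviation = √254.8550 = 15.9642

15.964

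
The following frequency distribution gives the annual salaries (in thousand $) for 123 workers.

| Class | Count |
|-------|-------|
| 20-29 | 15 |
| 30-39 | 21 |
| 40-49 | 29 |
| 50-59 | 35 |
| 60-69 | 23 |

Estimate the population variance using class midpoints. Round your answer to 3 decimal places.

Midpoints: 24.5, 34.5, 44.5, 54.5, 64.5
n = 123, Σfm = 5773.5, mean = 46.9390
Σfm² = 291070.75
Σf(m − x̄)² = Σfm² − (Σfm)²/n = 291070.75 − 5773.5²/123 = 20068.2927
Population variance = 20068.2927 / 123 = 163.1569

163.157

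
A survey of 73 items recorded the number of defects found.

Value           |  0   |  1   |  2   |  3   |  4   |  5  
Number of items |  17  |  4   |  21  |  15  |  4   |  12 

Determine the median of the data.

Cumulative frequencies: 17, 21, 42, 57, 61, 73
n = 73, so the median is the value in position (n+1)/2 = 37.
Position 37 falls at value 2.

2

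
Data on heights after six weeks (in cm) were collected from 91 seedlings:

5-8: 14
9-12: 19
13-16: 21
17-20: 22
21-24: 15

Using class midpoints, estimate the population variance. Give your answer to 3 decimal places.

27.556

Midpoints: 6.5, 10.5, 14.5, 18.5, 22.5
n = 91, Σfm = 1339.5, mean = 14.7198
Σfm² = 22224.75
Σf(m − x̄)² = Σfm² − (Σfm)²/n = 22224.75 − 1339.5²/91 = 2507.6044
Population variance = 2507.6044 / 91 = 27.5561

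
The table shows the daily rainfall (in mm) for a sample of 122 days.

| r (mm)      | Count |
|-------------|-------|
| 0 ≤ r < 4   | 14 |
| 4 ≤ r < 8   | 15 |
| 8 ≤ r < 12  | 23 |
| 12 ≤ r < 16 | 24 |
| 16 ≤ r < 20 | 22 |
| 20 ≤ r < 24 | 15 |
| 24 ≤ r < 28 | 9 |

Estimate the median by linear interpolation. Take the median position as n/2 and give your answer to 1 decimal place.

13.5

Cumulative frequencies: 14, 29, 52, 76, 98, 113, 122
n = 122; position = n/2 = 61.
This falls in the class 12 ≤ r < 16: L = 12, F = 52, f = 24, h = 4.
Median ≈ 12 + ((61 − 52) / 24) × 4 = 13.5000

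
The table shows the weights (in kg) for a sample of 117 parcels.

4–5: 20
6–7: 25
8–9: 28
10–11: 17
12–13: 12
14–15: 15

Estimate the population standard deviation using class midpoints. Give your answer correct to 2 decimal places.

3.21

Midpoints: 4.5, 6.5, 8.5, 10.5, 12.5, 14.5
n = 117, Σfm = 1036.5, mean = 8.8590
Σfm² = 10387.25
Σf(m − x̄)² = Σfm² − (Σfm)²/n = 10387.25 − 1036.5²/117 = 1204.9231
Population variance = 1204.9231 / 117 = 10.2985
Standard deviation = √10.2985 = 3.2091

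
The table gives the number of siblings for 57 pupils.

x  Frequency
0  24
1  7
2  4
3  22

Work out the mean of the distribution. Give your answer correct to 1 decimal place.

1.4

Values: 0, 1, 2, 3
Σfx = 24×0 + 7×1 + 4×2 + 22×3 = 81
n = Σf = 57
Mean = 81 / 57 = 1.4211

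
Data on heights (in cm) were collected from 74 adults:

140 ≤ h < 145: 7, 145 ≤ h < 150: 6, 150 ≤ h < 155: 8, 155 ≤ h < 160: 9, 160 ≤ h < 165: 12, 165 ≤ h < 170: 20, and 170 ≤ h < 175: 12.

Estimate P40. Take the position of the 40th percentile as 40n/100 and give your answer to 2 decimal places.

159.78

Cumulative frequencies: 7, 13, 21, 30, 42, 62, 74
n = 74; position = 40n/100 = 29.6.
This falls in the class 155 ≤ h < 160: L = 155, F = 21, f = 9, h = 5.
40th percentile ≈ 155 + ((29.6 − 21) / 9) × 5 = 159.7778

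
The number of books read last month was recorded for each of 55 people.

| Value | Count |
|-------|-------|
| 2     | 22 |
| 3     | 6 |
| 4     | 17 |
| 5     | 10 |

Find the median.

Cumulative frequencies: 22, 28, 45, 55
n = 55, so the median is the value in position (n+1)/2 = 28.
Position 28 falls at value 3.

3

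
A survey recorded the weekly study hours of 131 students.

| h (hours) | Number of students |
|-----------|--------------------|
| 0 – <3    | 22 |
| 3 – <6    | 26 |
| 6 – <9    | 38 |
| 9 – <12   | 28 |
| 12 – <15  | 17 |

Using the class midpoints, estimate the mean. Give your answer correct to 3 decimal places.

7.317

Midpoints: 1.5, 4.5, 7.5, 10.5, 13.5
Σfm = 22×1.5 + 26×4.5 + 38×7.5 + 28×10.5 + 17×13.5 = 958.5
n = Σf = 131
Mean = 958.5 / 131 = 7.3168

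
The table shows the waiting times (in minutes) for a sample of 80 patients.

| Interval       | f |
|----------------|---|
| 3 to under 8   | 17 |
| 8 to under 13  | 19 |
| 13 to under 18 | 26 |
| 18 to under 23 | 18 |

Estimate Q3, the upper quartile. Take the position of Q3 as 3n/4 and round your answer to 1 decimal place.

Cumulative frequencies: 17, 36, 62, 80
n = 80; position = 3n/4 = 60.
This falls in the class 13 to under 18: L = 13, F = 36, f = 26, h = 5.
Upper quartile ≈ 13 + ((60 − 36) / 26) × 5 = 17.6154

17.6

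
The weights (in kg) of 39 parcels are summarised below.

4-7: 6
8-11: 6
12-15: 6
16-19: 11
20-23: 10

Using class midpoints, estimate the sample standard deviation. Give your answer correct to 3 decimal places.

Midpoints: 5.5, 9.5, 13.5, 17.5, 21.5
n = 39, Σfm = 578.5, mean = 14.8333
Σfm² = 9807.75
Σf(m − x̄)² = Σfm² − (Σfm)²/n = 9807.75 − 578.5²/39 = 1226.6667
Sample variance = 1226.6667 / 38 = 32.2807
Standard deviation = √32.2807 = 5.6816

5.682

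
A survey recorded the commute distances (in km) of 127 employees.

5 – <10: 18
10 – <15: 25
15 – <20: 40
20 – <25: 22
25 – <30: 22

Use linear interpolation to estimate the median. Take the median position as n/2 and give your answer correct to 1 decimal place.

Cumulative frequencies: 18, 43, 83, 105, 127
n = 127; position = n/2 = 63.5.
This falls in the class 15 – <20: L = 15, F = 43, f = 40, h = 5.
Median ≈ 15 + ((63.5 − 43) / 40) × 5 = 17.5625

17.6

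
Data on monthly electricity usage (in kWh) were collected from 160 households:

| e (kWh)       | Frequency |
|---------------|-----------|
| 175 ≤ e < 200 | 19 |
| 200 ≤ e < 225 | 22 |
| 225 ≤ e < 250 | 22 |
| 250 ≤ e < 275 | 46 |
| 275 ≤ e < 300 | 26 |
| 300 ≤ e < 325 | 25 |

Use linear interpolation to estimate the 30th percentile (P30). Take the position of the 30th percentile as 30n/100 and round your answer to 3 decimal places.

Cumulative frequencies: 19, 41, 63, 109, 135, 160
n = 160; position = 30n/100 = 48.
This falls in the class 225 ≤ e < 250: L = 225, F = 41, f = 22, h = 25.
30th percentile ≈ 225 + ((48 − 41) / 22) × 25 = 232.9545

232.955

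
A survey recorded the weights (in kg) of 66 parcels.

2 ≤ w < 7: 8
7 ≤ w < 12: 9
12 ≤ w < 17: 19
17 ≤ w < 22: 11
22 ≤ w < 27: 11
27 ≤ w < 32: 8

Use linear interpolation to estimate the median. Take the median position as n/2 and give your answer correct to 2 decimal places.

Cumulative frequencies: 8, 17, 36, 47, 58, 66
n = 66; position = n/2 = 33.
This falls in the class 12 ≤ w < 17: L = 12, F = 17, f = 19, h = 5.
Median ≈ 12 + ((33 − 17) / 19) × 5 = 16.2105

16.21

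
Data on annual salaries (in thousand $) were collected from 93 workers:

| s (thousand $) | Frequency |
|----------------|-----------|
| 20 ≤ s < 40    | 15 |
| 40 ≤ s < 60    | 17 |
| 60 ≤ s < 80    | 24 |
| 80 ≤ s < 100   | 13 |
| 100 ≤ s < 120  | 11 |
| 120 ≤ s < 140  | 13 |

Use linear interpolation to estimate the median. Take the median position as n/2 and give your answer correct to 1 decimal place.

Cumulative frequencies: 15, 32, 56, 69, 80, 93
n = 93; position = n/2 = 46.5.
This falls in the class 60 ≤ s < 80: L = 60, F = 32, f = 24, h = 20.
Median ≈ 60 + ((46.5 − 32) / 24) × 20 = 72.0833

72.1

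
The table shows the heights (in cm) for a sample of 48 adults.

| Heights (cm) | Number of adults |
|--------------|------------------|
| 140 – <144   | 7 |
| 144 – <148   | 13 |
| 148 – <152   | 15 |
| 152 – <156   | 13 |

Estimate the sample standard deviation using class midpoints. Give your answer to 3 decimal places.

4.122

Midpoints: 142, 146, 150, 154
n = 48, Σfm = 7144, mean = 148.8333
Σfm² = 1064064
Σf(m − x̄)² = Σfm² − (Σfm)²/n = 1064064 − 7144²/48 = 798.6667
Sample variance = 798.6667 / 47 = 16.9929
Standard deviation = √16.9929 = 4.1222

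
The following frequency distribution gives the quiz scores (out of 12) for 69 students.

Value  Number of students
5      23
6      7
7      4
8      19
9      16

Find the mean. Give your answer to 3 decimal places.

6.971

Values: 5, 6, 7, 8, 9
Σfx = 23×5 + 7×6 + 4×7 + 19×8 + 16×9 = 481
n = Σf = 69
Mean = 481 / 69 = 6.9710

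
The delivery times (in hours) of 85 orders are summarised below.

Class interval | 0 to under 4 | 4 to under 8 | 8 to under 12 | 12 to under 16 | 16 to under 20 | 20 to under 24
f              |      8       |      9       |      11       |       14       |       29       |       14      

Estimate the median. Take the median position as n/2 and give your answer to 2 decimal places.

16.07

Cumulative frequencies: 8, 17, 28, 42, 71, 85
n = 85; position = n/2 = 42.5.
This falls in the class 16 to under 20: L = 16, F = 42, f = 29, h = 4.
Median ≈ 16 + ((42.5 − 42) / 29) × 4 = 16.0690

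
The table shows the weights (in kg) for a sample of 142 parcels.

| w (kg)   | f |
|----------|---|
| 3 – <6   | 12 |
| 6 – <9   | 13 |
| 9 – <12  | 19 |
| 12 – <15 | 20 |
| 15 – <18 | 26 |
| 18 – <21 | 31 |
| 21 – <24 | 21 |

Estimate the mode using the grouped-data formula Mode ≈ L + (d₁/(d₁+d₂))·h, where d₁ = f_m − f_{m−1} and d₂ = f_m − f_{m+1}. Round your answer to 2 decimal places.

19.00

Modal class: 18 – <21 (highest frequency 31).
d₁ = 31 − 26 = 5, d₂ = 31 − 21 = 10
Mode ≈ 18 + (5/(5+10)) × 3 = 18 + 1.0000 = 19.0000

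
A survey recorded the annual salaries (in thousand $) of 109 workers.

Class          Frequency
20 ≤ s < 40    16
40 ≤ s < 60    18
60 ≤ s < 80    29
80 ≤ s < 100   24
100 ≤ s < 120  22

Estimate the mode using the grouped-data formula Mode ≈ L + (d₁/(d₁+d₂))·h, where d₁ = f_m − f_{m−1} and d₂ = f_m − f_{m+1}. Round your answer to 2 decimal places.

Modal class: 60 ≤ s < 80 (highest frequency 29).
d₁ = 29 − 18 = 11, d₂ = 29 − 24 = 5
Mode ≈ 60 + (11/(11+5)) × 20 = 60 + 13.7500 = 73.7500

73.75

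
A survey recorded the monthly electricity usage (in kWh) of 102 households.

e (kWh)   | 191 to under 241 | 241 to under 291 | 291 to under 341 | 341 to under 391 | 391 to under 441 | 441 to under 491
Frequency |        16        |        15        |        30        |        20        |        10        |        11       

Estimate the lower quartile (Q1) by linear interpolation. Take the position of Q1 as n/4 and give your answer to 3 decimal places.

272.667

Cumulative frequencies: 16, 31, 61, 81, 91, 102
n = 102; position = n/4 = 25.5.
This falls in the class 241 to under 291: L = 241, F = 16, f = 15, h = 50.
Lower quartile ≈ 241 + ((25.5 − 16) / 15) × 50 = 272.6667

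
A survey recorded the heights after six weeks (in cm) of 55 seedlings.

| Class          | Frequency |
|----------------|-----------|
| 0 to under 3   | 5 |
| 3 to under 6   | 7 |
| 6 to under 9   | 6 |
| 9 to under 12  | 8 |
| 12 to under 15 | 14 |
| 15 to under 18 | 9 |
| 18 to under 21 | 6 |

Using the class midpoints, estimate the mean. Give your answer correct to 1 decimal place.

11.3

Midpoints: 1.5, 4.5, 7.5, 10.5, 13.5, 16.5, 19.5
Σfm = 5×1.5 + 7×4.5 + 6×7.5 + 8×10.5 + 14×13.5 + 9×16.5 + 6×19.5 = 622.5
n = Σf = 55
Mean = 622.5 / 55 = 11.3182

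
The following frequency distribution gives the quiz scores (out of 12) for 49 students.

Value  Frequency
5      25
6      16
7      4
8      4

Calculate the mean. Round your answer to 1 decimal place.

5.7

Values: 5, 6, 7, 8
Σfx = 25×5 + 16×6 + 4×7 + 4×8 = 281
n = Σf = 49
Mean = 281 / 49 = 5.7347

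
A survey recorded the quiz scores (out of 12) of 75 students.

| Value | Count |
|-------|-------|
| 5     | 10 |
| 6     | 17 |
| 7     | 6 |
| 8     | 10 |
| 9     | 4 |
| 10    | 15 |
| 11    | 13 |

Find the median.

Cumulative frequencies: 10, 27, 33, 43, 47, 62, 75
n = 75, so the median is the value in position (n+1)/2 = 38.
Position 38 falls at value 8.

8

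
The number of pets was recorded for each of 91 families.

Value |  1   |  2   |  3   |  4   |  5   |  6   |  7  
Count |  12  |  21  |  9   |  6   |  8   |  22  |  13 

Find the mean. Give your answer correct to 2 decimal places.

4.04

Values: 1, 2, 3, 4, 5, 6, 7
Σfx = 12×1 + 21×2 + 9×3 + 6×4 + 8×5 + 22×6 + 13×7 = 368
n = Σf = 91
Mean = 368 / 91 = 4.0440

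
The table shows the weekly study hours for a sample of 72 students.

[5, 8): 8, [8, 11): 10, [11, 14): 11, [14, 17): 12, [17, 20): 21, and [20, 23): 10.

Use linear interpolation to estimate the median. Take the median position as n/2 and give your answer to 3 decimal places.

Cumulative frequencies: 8, 18, 29, 41, 62, 72
n = 72; position = n/2 = 36.
This falls in the class [14, 17): L = 14, F = 29, f = 12, h = 3.
Median ≈ 14 + ((36 − 29) / 12) × 3 = 15.7500

15.750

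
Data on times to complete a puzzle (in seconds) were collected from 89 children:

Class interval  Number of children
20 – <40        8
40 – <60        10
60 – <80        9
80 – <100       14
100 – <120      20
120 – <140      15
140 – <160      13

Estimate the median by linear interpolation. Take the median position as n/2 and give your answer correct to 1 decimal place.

103.5

Cumulative frequencies: 8, 18, 27, 41, 61, 76, 89
n = 89; position = n/2 = 44.5.
This falls in the class 100 – <120: L = 100, F = 41, f = 20, h = 20.
Median ≈ 100 + ((44.5 − 41) / 20) × 20 = 103.5000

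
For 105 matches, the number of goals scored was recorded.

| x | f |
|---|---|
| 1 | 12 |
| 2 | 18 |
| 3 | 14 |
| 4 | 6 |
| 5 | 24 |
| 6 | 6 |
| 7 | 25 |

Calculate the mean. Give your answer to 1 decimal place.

Values: 1, 2, 3, 4, 5, 6, 7
Σfx = 12×1 + 18×2 + 14×3 + 6×4 + 24×5 + 6×6 + 25×7 = 445
n = Σf = 105
Mean = 445 / 105 = 4.2381

4.2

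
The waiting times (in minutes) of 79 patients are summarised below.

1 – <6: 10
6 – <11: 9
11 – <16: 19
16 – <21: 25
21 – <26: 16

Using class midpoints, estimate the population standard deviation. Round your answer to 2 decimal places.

Midpoints: 3.5, 8.5, 13.5, 18.5, 23.5
n = 79, Σfm = 1206.5, mean = 15.2722
Σfm² = 21627.75
Σf(m − x̄)² = Σfm² − (Σfm)²/n = 21627.75 − 1206.5²/79 = 3201.8987
Population variance = 3201.8987 / 79 = 40.5304
Standard deviation = √40.5304 = 6.3663

6.37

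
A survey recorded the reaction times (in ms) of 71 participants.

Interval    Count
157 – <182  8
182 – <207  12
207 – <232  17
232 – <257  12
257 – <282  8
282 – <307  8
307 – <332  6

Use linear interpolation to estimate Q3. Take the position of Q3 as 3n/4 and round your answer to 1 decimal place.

Cumulative frequencies: 8, 20, 37, 49, 57, 65, 71
n = 71; position = 3n/4 = 53.25.
This falls in the class 257 – <282: L = 257, F = 49, f = 8, h = 25.
Upper quartile ≈ 257 + ((53.25 − 49) / 8) × 25 = 270.2812

270.3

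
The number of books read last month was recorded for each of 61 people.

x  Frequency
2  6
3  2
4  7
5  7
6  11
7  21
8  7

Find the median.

6

Cumulative frequencies: 6, 8, 15, 22, 33, 54, 61
n = 61, so the median is the value in position (n+1)/2 = 31.
Position 31 falls at value 6.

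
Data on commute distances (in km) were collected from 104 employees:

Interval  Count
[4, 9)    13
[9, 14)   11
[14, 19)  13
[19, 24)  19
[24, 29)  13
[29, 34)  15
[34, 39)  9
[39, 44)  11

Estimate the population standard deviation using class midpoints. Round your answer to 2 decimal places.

Midpoints: 6.5, 11.5, 16.5, 21.5, 26.5, 31.5, 36.5, 41.5
n = 104, Σfm = 2436, mean = 23.4231
Σfm² = 69274
Σf(m − x̄)² = Σfm² − (Σfm)²/n = 69274 − 2436²/104 = 12215.3846
Population variance = 12215.3846 / 104 = 117.4556
Standard deviation = √117.4556 = 10.8377

10.84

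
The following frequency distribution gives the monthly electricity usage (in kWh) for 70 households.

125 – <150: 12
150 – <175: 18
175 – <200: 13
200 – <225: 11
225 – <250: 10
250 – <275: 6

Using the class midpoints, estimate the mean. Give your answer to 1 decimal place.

190.0

Midpoints: 137.5, 162.5, 187.5, 212.5, 237.5, 262.5
Σfm = 12×137.5 + 18×162.5 + 13×187.5 + 11×212.5 + 10×237.5 + 6×262.5 = 13300
n = Σf = 70
Mean = 13300 / 70 = 190.0000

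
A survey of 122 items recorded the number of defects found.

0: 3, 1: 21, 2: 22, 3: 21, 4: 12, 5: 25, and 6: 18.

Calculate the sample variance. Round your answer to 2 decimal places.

Values: 0, 1, 2, 3, 4, 5, 6
n = 122, Σfx = 409, mean = 3.3525
Σfx² = 1763
Σf(x − x̄)² = Σfx² − (Σfx)²/n = 1763 − 409²/122 = 391.8443
Sample variance = 391.8443 / 121 = 3.2384

3.24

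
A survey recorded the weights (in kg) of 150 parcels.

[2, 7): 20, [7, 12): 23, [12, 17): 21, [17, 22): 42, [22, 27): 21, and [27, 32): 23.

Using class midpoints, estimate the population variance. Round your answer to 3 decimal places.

63.667

Midpoints: 4.5, 9.5, 14.5, 19.5, 24.5, 29.5
n = 150, Σfm = 2625, mean = 17.5000
Σfm² = 55487.5
Σf(m − x̄)² = Σfm² − (Σfm)²/n = 55487.5 − 2625²/150 = 9550.0000
Population variance = 9550.0000 / 150 = 63.6667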